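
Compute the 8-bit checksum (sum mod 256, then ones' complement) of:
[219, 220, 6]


Sum = 445 mod 256 = 189
Complement = 66

66


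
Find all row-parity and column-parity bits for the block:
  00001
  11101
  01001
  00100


Row parities: 1001
Column parities: 10001

Row P: 1001, Col P: 10001, Corner: 0


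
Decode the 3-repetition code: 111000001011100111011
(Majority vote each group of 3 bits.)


Groups: 111, 000, 001, 011, 100, 111, 011
Majority votes: 1001011

1001011


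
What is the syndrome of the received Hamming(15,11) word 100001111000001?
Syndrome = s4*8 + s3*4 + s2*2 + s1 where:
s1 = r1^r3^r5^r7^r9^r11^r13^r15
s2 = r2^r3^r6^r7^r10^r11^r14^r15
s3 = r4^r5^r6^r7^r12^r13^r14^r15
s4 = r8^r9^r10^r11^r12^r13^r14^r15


s1=0, s2=1, s3=1, s4=1

Syndrome = 14 (error at position 14)


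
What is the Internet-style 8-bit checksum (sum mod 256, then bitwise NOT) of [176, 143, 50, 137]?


Sum = 506 mod 256 = 250
Complement = 5

5


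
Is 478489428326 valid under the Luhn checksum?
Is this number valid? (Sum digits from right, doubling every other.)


Luhn sum = 72
72 mod 10 = 2

Invalid (Luhn sum mod 10 = 2)


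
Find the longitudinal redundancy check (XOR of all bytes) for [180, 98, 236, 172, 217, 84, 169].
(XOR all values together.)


XOR chain: 180 ^ 98 ^ 236 ^ 172 ^ 217 ^ 84 ^ 169 = 178

178


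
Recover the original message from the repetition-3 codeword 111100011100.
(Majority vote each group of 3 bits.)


Groups: 111, 100, 011, 100
Majority votes: 1010

1010


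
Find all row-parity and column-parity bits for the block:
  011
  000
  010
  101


Row parities: 0010
Column parities: 100

Row P: 0010, Col P: 100, Corner: 1


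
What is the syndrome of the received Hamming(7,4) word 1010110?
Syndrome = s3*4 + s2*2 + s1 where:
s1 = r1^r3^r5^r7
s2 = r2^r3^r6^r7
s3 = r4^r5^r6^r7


s1=1, s2=0, s3=0

Syndrome = 1 (error at position 1)


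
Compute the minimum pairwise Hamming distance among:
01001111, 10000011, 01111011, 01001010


Comparing all pairs, minimum distance: 2
Can detect 1 errors, correct 0 errors

2


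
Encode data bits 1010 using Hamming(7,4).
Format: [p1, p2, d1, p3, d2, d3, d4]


Parity bits: p1=1, p2=0, p3=1

1011010


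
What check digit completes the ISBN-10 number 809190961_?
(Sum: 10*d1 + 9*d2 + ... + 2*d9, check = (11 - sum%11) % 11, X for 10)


Weighted sum: 269
269 mod 11 = 5

Check digit: 6


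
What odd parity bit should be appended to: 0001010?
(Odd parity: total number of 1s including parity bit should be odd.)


Number of 1s in data: 2
Parity bit: 1

1


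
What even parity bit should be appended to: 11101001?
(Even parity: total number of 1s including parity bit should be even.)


Number of 1s in data: 5
Parity bit: 1

1


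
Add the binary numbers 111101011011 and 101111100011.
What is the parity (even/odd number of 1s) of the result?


111101011011 = 3931
101111100011 = 3043
Sum = 6974 = 1101100111110
1s count = 9

odd parity (9 ones in 1101100111110)


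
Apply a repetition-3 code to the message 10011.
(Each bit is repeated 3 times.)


Each bit -> 3 copies

111000000111111


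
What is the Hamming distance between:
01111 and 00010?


XOR: 01101
Count of 1s: 3

3


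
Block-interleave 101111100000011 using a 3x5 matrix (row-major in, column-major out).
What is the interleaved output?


Matrix:
  10111
  11000
  00011
Read columns: 110010100101101

110010100101101


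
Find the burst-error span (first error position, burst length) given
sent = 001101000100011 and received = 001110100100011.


XOR: 000011100000000

Burst at position 4, length 3


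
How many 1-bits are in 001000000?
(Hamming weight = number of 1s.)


Counting 1s in 001000000

1


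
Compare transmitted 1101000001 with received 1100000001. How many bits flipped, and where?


XOR: 0001000000

1 error(s) at position(s): 3


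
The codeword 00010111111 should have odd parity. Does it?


Number of 1s: 7

Yes, parity is correct (7 ones)


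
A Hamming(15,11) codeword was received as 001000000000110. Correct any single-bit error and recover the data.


Syndrome = 0: no error detected

Data: 10000000110 (no errors)


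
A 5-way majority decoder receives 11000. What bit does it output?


Ones: 2 out of 5
Threshold: 3

0 (2/5 voted 1)


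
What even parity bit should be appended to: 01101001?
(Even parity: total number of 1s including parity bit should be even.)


Number of 1s in data: 4
Parity bit: 0

0


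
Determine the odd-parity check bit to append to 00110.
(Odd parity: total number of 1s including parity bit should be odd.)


Number of 1s in data: 2
Parity bit: 1

1


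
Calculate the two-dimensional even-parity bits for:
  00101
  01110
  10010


Row parities: 010
Column parities: 11001

Row P: 010, Col P: 11001, Corner: 1


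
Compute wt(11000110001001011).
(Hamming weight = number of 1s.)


Counting 1s in 11000110001001011

8


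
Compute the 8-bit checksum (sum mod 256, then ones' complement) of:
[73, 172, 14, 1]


Sum = 260 mod 256 = 4
Complement = 251

251


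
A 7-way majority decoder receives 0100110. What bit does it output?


Ones: 3 out of 7
Threshold: 4

0 (3/7 voted 1)


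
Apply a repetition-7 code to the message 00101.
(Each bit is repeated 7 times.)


Each bit -> 7 copies

00000000000000111111100000001111111


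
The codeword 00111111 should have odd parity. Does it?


Number of 1s: 6

No, parity error (6 ones)


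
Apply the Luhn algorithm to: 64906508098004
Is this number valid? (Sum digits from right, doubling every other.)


Luhn sum = 52
52 mod 10 = 2

Invalid (Luhn sum mod 10 = 2)


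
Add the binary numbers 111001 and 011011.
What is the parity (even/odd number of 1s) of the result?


111001 = 57
011011 = 27
Sum = 84 = 1010100
1s count = 3

odd parity (3 ones in 1010100)


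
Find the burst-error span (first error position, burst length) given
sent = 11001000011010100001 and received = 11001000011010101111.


XOR: 00000000000000001110

Burst at position 16, length 3


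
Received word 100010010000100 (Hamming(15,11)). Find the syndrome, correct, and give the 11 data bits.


Syndrome = 1: error at position 1

Data: 01000000100 (corrected bit 1)


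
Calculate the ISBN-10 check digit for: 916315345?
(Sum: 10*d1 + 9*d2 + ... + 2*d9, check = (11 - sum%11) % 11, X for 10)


Weighted sum: 233
233 mod 11 = 2

Check digit: 9


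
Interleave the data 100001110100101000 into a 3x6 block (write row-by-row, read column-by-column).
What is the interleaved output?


Matrix:
  100001
  110100
  101000
Read columns: 111010001010000100

111010001010000100


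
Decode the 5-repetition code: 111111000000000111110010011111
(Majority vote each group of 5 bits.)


Groups: 11111, 10000, 00000, 11111, 00100, 11111
Majority votes: 100101

100101


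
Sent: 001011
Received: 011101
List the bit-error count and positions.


XOR: 010110

3 error(s) at position(s): 1, 3, 4


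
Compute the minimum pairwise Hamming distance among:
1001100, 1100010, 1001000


Comparing all pairs, minimum distance: 1
Can detect 0 errors, correct 0 errors

1


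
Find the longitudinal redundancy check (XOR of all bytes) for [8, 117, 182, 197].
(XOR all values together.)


XOR chain: 8 ^ 117 ^ 182 ^ 197 = 14

14


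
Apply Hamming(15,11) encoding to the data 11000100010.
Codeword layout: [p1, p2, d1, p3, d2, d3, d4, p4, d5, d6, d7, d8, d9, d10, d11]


Parity bits: p1=0, p2=1, p3=0, p4=0

011010000100010


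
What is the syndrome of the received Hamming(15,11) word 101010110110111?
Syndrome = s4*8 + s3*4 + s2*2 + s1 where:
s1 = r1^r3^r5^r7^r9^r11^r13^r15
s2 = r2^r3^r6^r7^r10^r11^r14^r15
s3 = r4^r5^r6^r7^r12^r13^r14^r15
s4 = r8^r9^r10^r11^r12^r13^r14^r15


s1=1, s2=0, s3=1, s4=0

Syndrome = 5 (error at position 5)


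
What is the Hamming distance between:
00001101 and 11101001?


XOR: 11100100
Count of 1s: 4

4


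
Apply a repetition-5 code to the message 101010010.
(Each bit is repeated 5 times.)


Each bit -> 5 copies

111110000011111000001111100000000001111100000


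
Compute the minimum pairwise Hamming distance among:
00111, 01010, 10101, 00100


Comparing all pairs, minimum distance: 2
Can detect 1 errors, correct 0 errors

2


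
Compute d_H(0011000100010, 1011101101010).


XOR: 1000101001000
Count of 1s: 4

4


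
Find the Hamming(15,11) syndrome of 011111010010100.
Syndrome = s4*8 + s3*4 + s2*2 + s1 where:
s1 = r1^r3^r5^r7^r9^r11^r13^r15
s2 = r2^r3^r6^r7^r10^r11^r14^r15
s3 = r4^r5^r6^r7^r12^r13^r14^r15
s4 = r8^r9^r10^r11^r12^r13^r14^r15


s1=0, s2=0, s3=0, s4=1

Syndrome = 8 (error at position 8)


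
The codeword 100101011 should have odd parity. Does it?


Number of 1s: 5

Yes, parity is correct (5 ones)


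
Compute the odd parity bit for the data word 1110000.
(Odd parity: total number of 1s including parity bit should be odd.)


Number of 1s in data: 3
Parity bit: 0

0


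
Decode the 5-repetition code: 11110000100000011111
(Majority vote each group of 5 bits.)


Groups: 11110, 00010, 00000, 11111
Majority votes: 1001

1001


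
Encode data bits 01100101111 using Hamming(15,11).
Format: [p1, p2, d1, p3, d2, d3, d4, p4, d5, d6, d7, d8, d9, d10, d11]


Parity bits: p1=1, p2=0, p3=0, p4=1

100011010101111


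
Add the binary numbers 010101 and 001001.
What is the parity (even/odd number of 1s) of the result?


010101 = 21
001001 = 9
Sum = 30 = 11110
1s count = 4

even parity (4 ones in 11110)


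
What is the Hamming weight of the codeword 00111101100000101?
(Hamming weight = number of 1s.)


Counting 1s in 00111101100000101

8


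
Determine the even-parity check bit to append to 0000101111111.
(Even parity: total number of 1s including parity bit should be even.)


Number of 1s in data: 8
Parity bit: 0

0


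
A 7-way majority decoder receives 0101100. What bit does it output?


Ones: 3 out of 7
Threshold: 4

0 (3/7 voted 1)


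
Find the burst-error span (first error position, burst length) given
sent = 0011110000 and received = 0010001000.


XOR: 0001111000

Burst at position 3, length 4


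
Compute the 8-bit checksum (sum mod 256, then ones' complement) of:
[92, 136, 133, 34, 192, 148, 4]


Sum = 739 mod 256 = 227
Complement = 28

28


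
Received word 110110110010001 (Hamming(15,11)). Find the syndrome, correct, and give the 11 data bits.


Syndrome = 9: error at position 9

Data: 01011010001 (corrected bit 9)


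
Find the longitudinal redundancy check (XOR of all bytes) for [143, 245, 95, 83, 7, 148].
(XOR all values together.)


XOR chain: 143 ^ 245 ^ 95 ^ 83 ^ 7 ^ 148 = 229

229


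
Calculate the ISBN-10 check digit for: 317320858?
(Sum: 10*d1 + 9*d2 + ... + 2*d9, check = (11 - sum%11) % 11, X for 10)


Weighted sum: 191
191 mod 11 = 4

Check digit: 7


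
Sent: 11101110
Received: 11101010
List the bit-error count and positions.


XOR: 00000100

1 error(s) at position(s): 5


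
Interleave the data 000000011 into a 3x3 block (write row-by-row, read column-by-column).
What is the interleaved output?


Matrix:
  000
  000
  011
Read columns: 000001001

000001001


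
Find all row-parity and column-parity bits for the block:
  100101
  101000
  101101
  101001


Row parities: 1001
Column parities: 001001

Row P: 1001, Col P: 001001, Corner: 0


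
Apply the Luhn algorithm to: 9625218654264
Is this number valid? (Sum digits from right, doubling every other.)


Luhn sum = 52
52 mod 10 = 2

Invalid (Luhn sum mod 10 = 2)


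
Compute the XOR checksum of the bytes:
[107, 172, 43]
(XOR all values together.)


XOR chain: 107 ^ 172 ^ 43 = 236

236


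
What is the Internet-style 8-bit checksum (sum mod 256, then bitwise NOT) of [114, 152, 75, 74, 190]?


Sum = 605 mod 256 = 93
Complement = 162

162


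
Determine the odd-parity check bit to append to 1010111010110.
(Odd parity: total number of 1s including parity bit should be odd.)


Number of 1s in data: 8
Parity bit: 1

1


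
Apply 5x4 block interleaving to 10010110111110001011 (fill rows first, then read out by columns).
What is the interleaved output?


Matrix:
  1001
  0110
  1111
  1000
  1011
Read columns: 10111011000110110101

10111011000110110101


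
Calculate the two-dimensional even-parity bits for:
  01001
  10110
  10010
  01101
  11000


Row parities: 01010
Column parities: 11000

Row P: 01010, Col P: 11000, Corner: 0


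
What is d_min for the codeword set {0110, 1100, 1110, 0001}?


Comparing all pairs, minimum distance: 1
Can detect 0 errors, correct 0 errors

1


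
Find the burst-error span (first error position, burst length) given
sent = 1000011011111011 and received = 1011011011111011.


XOR: 0011000000000000

Burst at position 2, length 2


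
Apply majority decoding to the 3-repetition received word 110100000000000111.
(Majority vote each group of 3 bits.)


Groups: 110, 100, 000, 000, 000, 111
Majority votes: 100001

100001


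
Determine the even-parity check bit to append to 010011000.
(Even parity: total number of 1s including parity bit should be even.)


Number of 1s in data: 3
Parity bit: 1

1


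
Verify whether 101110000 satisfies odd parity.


Number of 1s: 4

No, parity error (4 ones)


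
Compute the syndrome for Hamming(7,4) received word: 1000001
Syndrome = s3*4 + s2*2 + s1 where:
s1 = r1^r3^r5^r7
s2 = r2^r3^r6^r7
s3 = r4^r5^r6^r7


s1=0, s2=1, s3=1

Syndrome = 6 (error at position 6)


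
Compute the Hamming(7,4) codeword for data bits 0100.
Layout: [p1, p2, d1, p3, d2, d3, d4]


Parity bits: p1=1, p2=0, p3=1

1001100


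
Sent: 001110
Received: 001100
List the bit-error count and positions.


XOR: 000010

1 error(s) at position(s): 4


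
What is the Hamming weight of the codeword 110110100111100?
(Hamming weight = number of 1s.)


Counting 1s in 110110100111100

9


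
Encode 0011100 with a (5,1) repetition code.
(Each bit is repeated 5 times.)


Each bit -> 5 copies

00000000001111111111111110000000000


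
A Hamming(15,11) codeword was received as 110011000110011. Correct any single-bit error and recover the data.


Syndrome = 0: no error detected

Data: 01100110011 (no errors)


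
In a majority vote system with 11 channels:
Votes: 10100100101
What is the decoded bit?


Ones: 5 out of 11
Threshold: 6

0 (5/11 voted 1)


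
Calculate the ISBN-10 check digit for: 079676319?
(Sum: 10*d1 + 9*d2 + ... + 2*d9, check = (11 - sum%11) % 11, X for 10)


Weighted sum: 282
282 mod 11 = 7

Check digit: 4


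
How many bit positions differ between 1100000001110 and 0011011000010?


XOR: 1111011001100
Count of 1s: 8

8


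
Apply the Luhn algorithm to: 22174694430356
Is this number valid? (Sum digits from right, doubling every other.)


Luhn sum = 63
63 mod 10 = 3

Invalid (Luhn sum mod 10 = 3)


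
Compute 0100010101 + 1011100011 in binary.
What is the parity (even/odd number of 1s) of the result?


0100010101 = 277
1011100011 = 739
Sum = 1016 = 1111111000
1s count = 7

odd parity (7 ones in 1111111000)


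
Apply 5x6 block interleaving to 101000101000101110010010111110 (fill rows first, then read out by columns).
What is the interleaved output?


Matrix:
  101000
  101000
  101110
  010010
  111110
Read columns: 111010001111101001010011100000

111010001111101001010011100000


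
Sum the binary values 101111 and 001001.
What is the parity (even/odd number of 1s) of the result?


101111 = 47
001001 = 9
Sum = 56 = 111000
1s count = 3

odd parity (3 ones in 111000)


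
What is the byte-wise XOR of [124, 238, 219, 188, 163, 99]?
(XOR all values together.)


XOR chain: 124 ^ 238 ^ 219 ^ 188 ^ 163 ^ 99 = 53

53


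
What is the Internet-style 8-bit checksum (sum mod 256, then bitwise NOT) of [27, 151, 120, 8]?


Sum = 306 mod 256 = 50
Complement = 205

205


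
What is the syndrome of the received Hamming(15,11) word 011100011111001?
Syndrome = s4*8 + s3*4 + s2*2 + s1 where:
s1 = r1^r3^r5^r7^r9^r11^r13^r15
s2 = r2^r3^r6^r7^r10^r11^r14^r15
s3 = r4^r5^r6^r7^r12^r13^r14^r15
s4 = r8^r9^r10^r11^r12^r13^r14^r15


s1=0, s2=1, s3=1, s4=0

Syndrome = 6 (error at position 6)


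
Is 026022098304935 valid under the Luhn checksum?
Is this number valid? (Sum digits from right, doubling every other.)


Luhn sum = 67
67 mod 10 = 7

Invalid (Luhn sum mod 10 = 7)


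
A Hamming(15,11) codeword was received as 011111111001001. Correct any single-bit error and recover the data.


Syndrome = 3: error at position 3

Data: 01111001001 (corrected bit 3)


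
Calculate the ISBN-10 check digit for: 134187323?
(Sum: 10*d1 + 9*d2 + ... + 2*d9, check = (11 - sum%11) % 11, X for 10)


Weighted sum: 183
183 mod 11 = 7

Check digit: 4


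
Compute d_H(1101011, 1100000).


XOR: 0001011
Count of 1s: 3

3


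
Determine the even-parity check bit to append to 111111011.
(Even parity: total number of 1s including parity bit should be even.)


Number of 1s in data: 8
Parity bit: 0

0


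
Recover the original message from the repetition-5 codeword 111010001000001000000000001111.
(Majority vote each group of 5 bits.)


Groups: 11101, 00010, 00001, 00000, 00000, 01111
Majority votes: 100001

100001


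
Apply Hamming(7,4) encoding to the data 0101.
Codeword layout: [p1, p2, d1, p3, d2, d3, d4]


Parity bits: p1=0, p2=1, p3=0

0100101


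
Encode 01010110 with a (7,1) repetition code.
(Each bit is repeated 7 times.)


Each bit -> 7 copies

00000001111111000000011111110000000111111111111110000000


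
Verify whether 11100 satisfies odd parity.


Number of 1s: 3

Yes, parity is correct (3 ones)


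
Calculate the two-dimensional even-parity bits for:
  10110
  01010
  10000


Row parities: 101
Column parities: 01100

Row P: 101, Col P: 01100, Corner: 0


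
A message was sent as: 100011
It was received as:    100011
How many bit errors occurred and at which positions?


XOR: 000000

0 errors (received matches sent)


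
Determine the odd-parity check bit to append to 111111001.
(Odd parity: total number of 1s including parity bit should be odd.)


Number of 1s in data: 7
Parity bit: 0

0


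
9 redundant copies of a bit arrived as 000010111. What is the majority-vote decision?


Ones: 4 out of 9
Threshold: 5

0 (4/9 voted 1)


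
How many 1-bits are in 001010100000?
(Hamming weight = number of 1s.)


Counting 1s in 001010100000

3


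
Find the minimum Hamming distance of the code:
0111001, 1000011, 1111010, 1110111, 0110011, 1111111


Comparing all pairs, minimum distance: 1
Can detect 0 errors, correct 0 errors

1


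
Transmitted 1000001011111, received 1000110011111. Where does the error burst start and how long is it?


XOR: 0000111000000

Burst at position 4, length 3


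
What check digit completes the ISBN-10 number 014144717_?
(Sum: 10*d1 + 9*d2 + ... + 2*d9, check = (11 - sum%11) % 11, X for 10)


Weighted sum: 137
137 mod 11 = 5

Check digit: 6


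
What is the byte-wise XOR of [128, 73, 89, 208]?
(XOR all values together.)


XOR chain: 128 ^ 73 ^ 89 ^ 208 = 64

64


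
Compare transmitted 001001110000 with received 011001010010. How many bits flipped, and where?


XOR: 010000100010

3 error(s) at position(s): 1, 6, 10


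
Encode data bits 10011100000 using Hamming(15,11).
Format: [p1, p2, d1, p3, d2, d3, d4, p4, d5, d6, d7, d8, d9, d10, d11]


Parity bits: p1=1, p2=1, p3=1, p4=0

111100101100000


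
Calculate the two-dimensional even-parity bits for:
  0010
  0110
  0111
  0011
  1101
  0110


Row parities: 101010
Column parities: 1011

Row P: 101010, Col P: 1011, Corner: 1


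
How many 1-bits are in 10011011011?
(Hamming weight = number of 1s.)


Counting 1s in 10011011011

7


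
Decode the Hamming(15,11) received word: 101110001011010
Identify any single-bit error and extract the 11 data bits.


Syndrome = 3: error at position 3

Data: 01001011010 (corrected bit 3)


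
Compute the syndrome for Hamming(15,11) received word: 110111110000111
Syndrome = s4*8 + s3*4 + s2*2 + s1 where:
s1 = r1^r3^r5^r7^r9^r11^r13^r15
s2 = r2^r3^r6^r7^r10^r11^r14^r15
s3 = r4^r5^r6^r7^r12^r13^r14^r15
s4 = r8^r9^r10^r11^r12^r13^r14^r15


s1=1, s2=1, s3=1, s4=0

Syndrome = 7 (error at position 7)


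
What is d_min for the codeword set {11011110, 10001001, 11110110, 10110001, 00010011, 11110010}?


Comparing all pairs, minimum distance: 1
Can detect 0 errors, correct 0 errors

1


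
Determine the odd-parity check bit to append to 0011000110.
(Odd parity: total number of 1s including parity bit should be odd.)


Number of 1s in data: 4
Parity bit: 1

1


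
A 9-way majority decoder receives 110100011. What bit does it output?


Ones: 5 out of 9
Threshold: 5

1 (5/9 voted 1)


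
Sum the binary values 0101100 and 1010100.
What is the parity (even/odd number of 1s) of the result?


0101100 = 44
1010100 = 84
Sum = 128 = 10000000
1s count = 1

odd parity (1 ones in 10000000)


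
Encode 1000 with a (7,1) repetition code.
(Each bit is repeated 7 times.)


Each bit -> 7 copies

1111111000000000000000000000


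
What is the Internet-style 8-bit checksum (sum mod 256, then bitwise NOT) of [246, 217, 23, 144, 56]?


Sum = 686 mod 256 = 174
Complement = 81

81


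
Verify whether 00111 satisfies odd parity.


Number of 1s: 3

Yes, parity is correct (3 ones)


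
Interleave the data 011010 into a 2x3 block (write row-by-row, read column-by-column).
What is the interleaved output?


Matrix:
  011
  010
Read columns: 001110

001110


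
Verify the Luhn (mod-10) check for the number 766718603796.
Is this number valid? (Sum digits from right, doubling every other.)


Luhn sum = 62
62 mod 10 = 2

Invalid (Luhn sum mod 10 = 2)


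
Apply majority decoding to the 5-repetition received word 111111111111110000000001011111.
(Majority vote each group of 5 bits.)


Groups: 11111, 11111, 11110, 00000, 00010, 11111
Majority votes: 111001

111001


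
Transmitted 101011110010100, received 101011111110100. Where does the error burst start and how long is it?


XOR: 000000001100000

Burst at position 8, length 2


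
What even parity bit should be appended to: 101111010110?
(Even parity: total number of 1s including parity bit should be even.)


Number of 1s in data: 8
Parity bit: 0

0


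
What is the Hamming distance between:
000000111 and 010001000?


XOR: 010001111
Count of 1s: 5

5


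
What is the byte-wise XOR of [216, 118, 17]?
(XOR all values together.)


XOR chain: 216 ^ 118 ^ 17 = 191

191


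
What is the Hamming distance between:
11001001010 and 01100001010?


XOR: 10101000000
Count of 1s: 3

3


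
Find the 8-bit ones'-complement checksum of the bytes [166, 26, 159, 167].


Sum = 518 mod 256 = 6
Complement = 249

249


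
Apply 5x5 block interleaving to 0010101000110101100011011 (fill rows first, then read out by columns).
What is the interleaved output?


Matrix:
  00101
  01000
  11010
  11000
  11011
Read columns: 0011101111100000010110001

0011101111100000010110001


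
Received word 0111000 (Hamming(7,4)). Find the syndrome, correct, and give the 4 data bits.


Syndrome = 5: error at position 5

Data: 1100 (corrected bit 5)


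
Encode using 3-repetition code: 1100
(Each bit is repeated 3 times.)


Each bit -> 3 copies

111111000000


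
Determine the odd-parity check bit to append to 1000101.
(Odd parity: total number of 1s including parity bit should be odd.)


Number of 1s in data: 3
Parity bit: 0

0


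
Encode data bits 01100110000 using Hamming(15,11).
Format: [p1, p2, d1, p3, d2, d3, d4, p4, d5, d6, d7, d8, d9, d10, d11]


Parity bits: p1=0, p2=1, p3=0, p4=0

010011000110000


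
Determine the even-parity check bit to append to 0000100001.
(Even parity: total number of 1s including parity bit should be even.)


Number of 1s in data: 2
Parity bit: 0

0


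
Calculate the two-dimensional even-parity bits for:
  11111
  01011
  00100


Row parities: 111
Column parities: 10000

Row P: 111, Col P: 10000, Corner: 1


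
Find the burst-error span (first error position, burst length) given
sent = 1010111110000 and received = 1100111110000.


XOR: 0110000000000

Burst at position 1, length 2


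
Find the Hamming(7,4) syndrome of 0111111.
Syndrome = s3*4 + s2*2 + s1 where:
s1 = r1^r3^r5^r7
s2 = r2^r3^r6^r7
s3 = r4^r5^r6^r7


s1=1, s2=0, s3=0

Syndrome = 1 (error at position 1)


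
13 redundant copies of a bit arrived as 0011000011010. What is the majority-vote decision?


Ones: 5 out of 13
Threshold: 7

0 (5/13 voted 1)


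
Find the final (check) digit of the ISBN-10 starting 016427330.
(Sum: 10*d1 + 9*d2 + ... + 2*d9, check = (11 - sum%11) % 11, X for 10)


Weighted sum: 153
153 mod 11 = 10

Check digit: 1


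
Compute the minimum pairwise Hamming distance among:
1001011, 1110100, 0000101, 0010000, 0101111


Comparing all pairs, minimum distance: 3
Can detect 2 errors, correct 1 errors

3


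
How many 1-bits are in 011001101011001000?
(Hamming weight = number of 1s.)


Counting 1s in 011001101011001000

8


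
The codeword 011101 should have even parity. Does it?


Number of 1s: 4

Yes, parity is correct (4 ones)


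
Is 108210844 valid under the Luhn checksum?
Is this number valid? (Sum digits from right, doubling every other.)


Luhn sum = 34
34 mod 10 = 4

Invalid (Luhn sum mod 10 = 4)


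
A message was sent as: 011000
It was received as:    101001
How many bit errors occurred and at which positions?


XOR: 110001

3 error(s) at position(s): 0, 1, 5


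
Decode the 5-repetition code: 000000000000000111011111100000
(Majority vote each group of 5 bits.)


Groups: 00000, 00000, 00000, 11101, 11111, 00000
Majority votes: 000110

000110


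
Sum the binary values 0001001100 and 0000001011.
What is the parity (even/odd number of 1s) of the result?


0001001100 = 76
0000001011 = 11
Sum = 87 = 1010111
1s count = 5

odd parity (5 ones in 1010111)


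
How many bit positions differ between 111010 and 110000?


XOR: 001010
Count of 1s: 2

2


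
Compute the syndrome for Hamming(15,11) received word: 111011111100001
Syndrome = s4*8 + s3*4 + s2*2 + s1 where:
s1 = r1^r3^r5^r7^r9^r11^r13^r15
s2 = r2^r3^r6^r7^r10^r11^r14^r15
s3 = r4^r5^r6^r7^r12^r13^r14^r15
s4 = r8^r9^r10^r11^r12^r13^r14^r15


s1=0, s2=0, s3=0, s4=0

Syndrome = 0 (no error)


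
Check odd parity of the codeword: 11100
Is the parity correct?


Number of 1s: 3

Yes, parity is correct (3 ones)


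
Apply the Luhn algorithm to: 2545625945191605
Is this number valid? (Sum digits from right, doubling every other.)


Luhn sum = 74
74 mod 10 = 4

Invalid (Luhn sum mod 10 = 4)


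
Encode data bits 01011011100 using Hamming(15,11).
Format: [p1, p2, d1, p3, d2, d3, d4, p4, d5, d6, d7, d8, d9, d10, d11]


Parity bits: p1=1, p2=0, p3=0, p4=0

100010101011100


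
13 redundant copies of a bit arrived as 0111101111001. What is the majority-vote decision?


Ones: 9 out of 13
Threshold: 7

1 (9/13 voted 1)


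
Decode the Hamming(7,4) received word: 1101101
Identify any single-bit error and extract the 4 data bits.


Syndrome = 5: error at position 5

Data: 0001 (corrected bit 5)


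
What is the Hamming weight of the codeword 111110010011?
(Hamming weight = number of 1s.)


Counting 1s in 111110010011

8


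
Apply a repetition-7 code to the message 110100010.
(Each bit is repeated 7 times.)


Each bit -> 7 copies

111111111111110000000111111100000000000000000000011111110000000


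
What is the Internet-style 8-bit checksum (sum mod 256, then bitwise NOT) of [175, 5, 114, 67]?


Sum = 361 mod 256 = 105
Complement = 150

150


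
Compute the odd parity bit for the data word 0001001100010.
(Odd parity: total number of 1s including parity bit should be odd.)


Number of 1s in data: 4
Parity bit: 1

1


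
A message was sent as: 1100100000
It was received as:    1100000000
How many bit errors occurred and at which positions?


XOR: 0000100000

1 error(s) at position(s): 4


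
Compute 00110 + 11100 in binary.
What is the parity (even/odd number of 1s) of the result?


00110 = 6
11100 = 28
Sum = 34 = 100010
1s count = 2

even parity (2 ones in 100010)


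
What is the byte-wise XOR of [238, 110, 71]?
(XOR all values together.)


XOR chain: 238 ^ 110 ^ 71 = 199

199


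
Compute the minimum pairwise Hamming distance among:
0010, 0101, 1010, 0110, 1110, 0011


Comparing all pairs, minimum distance: 1
Can detect 0 errors, correct 0 errors

1


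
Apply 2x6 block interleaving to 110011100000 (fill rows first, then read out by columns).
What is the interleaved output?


Matrix:
  110011
  100000
Read columns: 111000001010

111000001010


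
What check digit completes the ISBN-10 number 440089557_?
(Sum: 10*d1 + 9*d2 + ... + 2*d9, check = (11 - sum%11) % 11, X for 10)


Weighted sum: 218
218 mod 11 = 9

Check digit: 2


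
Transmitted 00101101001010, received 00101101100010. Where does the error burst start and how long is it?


XOR: 00000000101000

Burst at position 8, length 3


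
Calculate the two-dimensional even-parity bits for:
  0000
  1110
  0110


Row parities: 010
Column parities: 1000

Row P: 010, Col P: 1000, Corner: 1


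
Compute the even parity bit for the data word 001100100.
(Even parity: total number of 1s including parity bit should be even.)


Number of 1s in data: 3
Parity bit: 1

1


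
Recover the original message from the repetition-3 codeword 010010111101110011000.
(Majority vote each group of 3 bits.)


Groups: 010, 010, 111, 101, 110, 011, 000
Majority votes: 0011110

0011110


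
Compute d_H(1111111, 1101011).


XOR: 0010100
Count of 1s: 2

2


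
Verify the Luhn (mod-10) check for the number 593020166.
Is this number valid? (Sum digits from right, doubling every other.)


Luhn sum = 29
29 mod 10 = 9

Invalid (Luhn sum mod 10 = 9)


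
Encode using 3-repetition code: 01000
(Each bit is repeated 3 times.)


Each bit -> 3 copies

000111000000000


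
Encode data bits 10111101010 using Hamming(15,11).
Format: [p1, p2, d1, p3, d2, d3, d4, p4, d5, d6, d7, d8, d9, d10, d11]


Parity bits: p1=1, p2=1, p3=0, p4=0

111001101101010


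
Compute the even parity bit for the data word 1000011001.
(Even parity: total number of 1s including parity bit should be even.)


Number of 1s in data: 4
Parity bit: 0

0


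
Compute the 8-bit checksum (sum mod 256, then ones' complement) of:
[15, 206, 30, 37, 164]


Sum = 452 mod 256 = 196
Complement = 59

59


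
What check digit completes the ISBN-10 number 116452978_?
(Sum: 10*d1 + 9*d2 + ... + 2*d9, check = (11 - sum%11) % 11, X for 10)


Weighted sum: 208
208 mod 11 = 10

Check digit: 1


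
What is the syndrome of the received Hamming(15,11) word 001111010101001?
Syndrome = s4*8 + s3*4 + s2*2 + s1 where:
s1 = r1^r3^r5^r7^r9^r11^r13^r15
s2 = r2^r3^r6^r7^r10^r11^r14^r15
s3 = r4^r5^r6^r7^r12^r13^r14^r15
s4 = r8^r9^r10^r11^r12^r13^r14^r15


s1=1, s2=0, s3=1, s4=0

Syndrome = 5 (error at position 5)


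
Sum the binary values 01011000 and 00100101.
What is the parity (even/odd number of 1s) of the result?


01011000 = 88
00100101 = 37
Sum = 125 = 1111101
1s count = 6

even parity (6 ones in 1111101)


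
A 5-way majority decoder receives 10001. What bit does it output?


Ones: 2 out of 5
Threshold: 3

0 (2/5 voted 1)


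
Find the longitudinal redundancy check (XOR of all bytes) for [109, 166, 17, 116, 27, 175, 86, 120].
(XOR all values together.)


XOR chain: 109 ^ 166 ^ 17 ^ 116 ^ 27 ^ 175 ^ 86 ^ 120 = 52

52


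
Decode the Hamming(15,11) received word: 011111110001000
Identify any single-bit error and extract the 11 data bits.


Syndrome = 5: error at position 5

Data: 10110001000 (corrected bit 5)


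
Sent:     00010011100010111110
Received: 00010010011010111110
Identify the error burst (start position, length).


XOR: 00000001111000000000

Burst at position 7, length 4


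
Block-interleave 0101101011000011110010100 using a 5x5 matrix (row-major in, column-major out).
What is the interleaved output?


Matrix:
  01011
  01011
  00001
  11100
  10100
Read columns: 0001111010000111100011100

0001111010000111100011100


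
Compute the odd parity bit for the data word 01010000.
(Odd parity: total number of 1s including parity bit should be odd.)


Number of 1s in data: 2
Parity bit: 1

1


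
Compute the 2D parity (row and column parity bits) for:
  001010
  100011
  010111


Row parities: 010
Column parities: 111110

Row P: 010, Col P: 111110, Corner: 1


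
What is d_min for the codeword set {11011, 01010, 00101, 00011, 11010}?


Comparing all pairs, minimum distance: 1
Can detect 0 errors, correct 0 errors

1


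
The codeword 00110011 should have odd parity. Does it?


Number of 1s: 4

No, parity error (4 ones)


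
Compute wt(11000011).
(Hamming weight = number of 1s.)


Counting 1s in 11000011

4


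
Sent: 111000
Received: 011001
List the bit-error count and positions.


XOR: 100001

2 error(s) at position(s): 0, 5


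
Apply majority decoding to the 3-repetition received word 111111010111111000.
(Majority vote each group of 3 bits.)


Groups: 111, 111, 010, 111, 111, 000
Majority votes: 110110

110110


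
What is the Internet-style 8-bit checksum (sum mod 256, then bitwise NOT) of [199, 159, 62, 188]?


Sum = 608 mod 256 = 96
Complement = 159

159


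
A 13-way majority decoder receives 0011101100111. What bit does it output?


Ones: 8 out of 13
Threshold: 7

1 (8/13 voted 1)


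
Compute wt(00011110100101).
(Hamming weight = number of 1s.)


Counting 1s in 00011110100101

7


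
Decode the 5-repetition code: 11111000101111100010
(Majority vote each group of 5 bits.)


Groups: 11111, 00010, 11111, 00010
Majority votes: 1010

1010


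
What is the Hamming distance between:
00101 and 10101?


XOR: 10000
Count of 1s: 1

1


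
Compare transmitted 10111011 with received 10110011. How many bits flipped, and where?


XOR: 00001000

1 error(s) at position(s): 4


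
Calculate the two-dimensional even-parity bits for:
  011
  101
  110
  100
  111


Row parities: 00011
Column parities: 011

Row P: 00011, Col P: 011, Corner: 0


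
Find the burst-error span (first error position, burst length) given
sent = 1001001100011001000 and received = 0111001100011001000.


XOR: 1110000000000000000

Burst at position 0, length 3


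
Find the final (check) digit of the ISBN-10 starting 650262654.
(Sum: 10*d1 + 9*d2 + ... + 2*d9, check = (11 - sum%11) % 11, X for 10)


Weighted sum: 212
212 mod 11 = 3

Check digit: 8


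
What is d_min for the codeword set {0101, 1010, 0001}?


Comparing all pairs, minimum distance: 1
Can detect 0 errors, correct 0 errors

1


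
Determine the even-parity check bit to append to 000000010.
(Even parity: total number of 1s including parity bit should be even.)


Number of 1s in data: 1
Parity bit: 1

1


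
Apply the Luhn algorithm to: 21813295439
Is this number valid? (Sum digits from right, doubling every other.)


Luhn sum = 50
50 mod 10 = 0

Valid (Luhn sum mod 10 = 0)


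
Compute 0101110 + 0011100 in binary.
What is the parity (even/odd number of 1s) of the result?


0101110 = 46
0011100 = 28
Sum = 74 = 1001010
1s count = 3

odd parity (3 ones in 1001010)


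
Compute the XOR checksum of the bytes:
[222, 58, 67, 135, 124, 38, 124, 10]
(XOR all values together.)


XOR chain: 222 ^ 58 ^ 67 ^ 135 ^ 124 ^ 38 ^ 124 ^ 10 = 12

12


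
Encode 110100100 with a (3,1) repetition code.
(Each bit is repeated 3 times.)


Each bit -> 3 copies

111111000111000000111000000


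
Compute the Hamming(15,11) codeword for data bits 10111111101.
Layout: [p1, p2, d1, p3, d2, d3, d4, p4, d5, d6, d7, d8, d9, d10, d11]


Parity bits: p1=0, p2=0, p3=1, p4=0

001101101111101


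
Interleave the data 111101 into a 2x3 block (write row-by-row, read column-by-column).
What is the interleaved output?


Matrix:
  111
  101
Read columns: 111011

111011


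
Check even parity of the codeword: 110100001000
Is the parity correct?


Number of 1s: 4

Yes, parity is correct (4 ones)


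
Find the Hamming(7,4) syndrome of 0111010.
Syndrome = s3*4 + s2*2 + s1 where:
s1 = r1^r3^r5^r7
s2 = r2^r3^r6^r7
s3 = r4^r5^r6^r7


s1=1, s2=1, s3=0

Syndrome = 3 (error at position 3)


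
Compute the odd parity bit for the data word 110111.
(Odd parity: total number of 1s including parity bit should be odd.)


Number of 1s in data: 5
Parity bit: 0

0


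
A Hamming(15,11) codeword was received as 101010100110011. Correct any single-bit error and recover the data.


Syndrome = 0: no error detected

Data: 11010110011 (no errors)


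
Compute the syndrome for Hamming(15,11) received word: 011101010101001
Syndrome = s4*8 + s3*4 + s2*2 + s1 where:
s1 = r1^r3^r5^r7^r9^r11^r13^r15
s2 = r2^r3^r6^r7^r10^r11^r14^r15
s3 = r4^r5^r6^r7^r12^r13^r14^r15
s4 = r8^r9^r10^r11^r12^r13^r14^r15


s1=0, s2=1, s3=0, s4=0

Syndrome = 2 (error at position 2)


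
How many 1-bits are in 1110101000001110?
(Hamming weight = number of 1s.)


Counting 1s in 1110101000001110

8


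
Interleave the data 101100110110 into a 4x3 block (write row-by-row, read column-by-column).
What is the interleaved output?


Matrix:
  101
  100
  110
  110
Read columns: 111100111000

111100111000


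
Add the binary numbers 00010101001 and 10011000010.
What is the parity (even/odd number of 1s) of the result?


00010101001 = 169
10011000010 = 1218
Sum = 1387 = 10101101011
1s count = 7

odd parity (7 ones in 10101101011)


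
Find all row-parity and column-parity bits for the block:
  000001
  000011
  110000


Row parities: 100
Column parities: 110010

Row P: 100, Col P: 110010, Corner: 1


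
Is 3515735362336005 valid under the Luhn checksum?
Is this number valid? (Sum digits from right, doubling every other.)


Luhn sum = 52
52 mod 10 = 2

Invalid (Luhn sum mod 10 = 2)


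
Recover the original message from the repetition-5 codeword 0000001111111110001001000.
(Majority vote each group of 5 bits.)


Groups: 00000, 01111, 11111, 00010, 01000
Majority votes: 01100

01100


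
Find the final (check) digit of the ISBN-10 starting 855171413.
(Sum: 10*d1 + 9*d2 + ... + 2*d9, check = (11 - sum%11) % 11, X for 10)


Weighted sum: 244
244 mod 11 = 2

Check digit: 9


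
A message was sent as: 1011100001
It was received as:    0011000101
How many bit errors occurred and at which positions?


XOR: 1000100100

3 error(s) at position(s): 0, 4, 7


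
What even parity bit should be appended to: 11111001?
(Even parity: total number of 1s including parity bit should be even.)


Number of 1s in data: 6
Parity bit: 0

0


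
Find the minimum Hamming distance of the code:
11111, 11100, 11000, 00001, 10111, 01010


Comparing all pairs, minimum distance: 1
Can detect 0 errors, correct 0 errors

1


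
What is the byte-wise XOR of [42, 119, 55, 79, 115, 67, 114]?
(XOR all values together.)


XOR chain: 42 ^ 119 ^ 55 ^ 79 ^ 115 ^ 67 ^ 114 = 103

103


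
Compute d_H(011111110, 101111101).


XOR: 110000011
Count of 1s: 4

4
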